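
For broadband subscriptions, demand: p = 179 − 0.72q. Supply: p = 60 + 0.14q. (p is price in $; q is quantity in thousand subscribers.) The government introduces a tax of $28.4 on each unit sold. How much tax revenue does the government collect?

Competitive equilibrium: 179 − 0.72q = 60 + 0.14q → q* = 138.3721, p* = 79.3721.
With the tax, the buyer price exceeds the seller price by 28.4: (179 − 0.72q) − (60 + 0.14q) = 28.4 → q' = 105.3488.
Tax revenue = 28.4 × 105.3488 = $2991.91 thousand.

$2991.91 thousand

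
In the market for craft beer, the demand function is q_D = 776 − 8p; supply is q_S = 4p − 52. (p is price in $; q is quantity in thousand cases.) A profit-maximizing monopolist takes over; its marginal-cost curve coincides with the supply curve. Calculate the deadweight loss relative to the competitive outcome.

In inverse form: demand p = 97 − 0.125q, supply p = 13 + 0.25q.
Competitive equilibrium: 97 − 0.125q = 13 + 0.25q → q* = 224, p* = 69.
Marginal revenue: MR = 97 − 0.25q. Set MR = MC: 97 − 0.25q = 13 + 0.25q → q_m = 168.
Price p_m = 97 − 0.125·168 = 76; MC(q_m) = 13 + 0.25·168 = 55.
Competitive q* = 224, so Δq = 56; wedge = 76 − 55 = 21.
Deadweight loss = ½ × 56 × 21 = $588 thousand.

$588 thousand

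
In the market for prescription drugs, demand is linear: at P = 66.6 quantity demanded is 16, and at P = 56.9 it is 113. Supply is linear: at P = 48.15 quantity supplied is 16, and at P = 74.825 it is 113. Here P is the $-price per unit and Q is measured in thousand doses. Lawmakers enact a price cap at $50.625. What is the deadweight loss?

$303.01 thousand

Demand slope = (56.9 − 66.6)/(113 − 16) = −0.1, so P = 68.2 − 0.1Q.
Supply slope = (74.825 − 48.15)/(113 − 16) = 0.275, so P = 43.75 + 0.275Q.
Competitive equilibrium: 68.2 − 0.1Q = 43.75 + 0.275Q → Q* = 65.2, P* = 61.68.
At the ceiling P = 50.625, quantity supplied = (50.625 − 43.75)/0.275 = 25.
Willingness to pay at Q' = 25: 68.2 − 0.1·25 = 65.7.
ΔQ = 65.2 − 25 = 40.2; wedge = 65.7 − 50.625 = 15.075.
The triangle = ½ × 40.2 × 15.075 = $303.01 thousand.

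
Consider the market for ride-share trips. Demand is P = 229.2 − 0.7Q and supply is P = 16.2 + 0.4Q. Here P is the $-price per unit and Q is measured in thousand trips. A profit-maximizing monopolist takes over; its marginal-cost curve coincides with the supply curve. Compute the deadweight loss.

Competitive equilibrium: 229.2 − 0.7Q = 16.2 + 0.4Q → Q* = 193.63636, P* = 93.65455.
Marginal revenue: MR = 229.2 − 1.4Q. Set MR = MC: 229.2 − 1.4Q = 16.2 + 0.4Q → Q_m = 118.33333.
Price P_m = 229.2 − 0.7·118.33333 = 146.36667; MC(Q_m) = 16.2 + 0.4·118.33333 = 63.53333.
Competitive Q* = 193.63636, so ΔQ = 75.30303; wedge = 146.36667 − 63.53333 = 82.83334.
DWL = ½ × 75.30303 × 82.83334 = $3118.80 thousand.

$3118.80 thousand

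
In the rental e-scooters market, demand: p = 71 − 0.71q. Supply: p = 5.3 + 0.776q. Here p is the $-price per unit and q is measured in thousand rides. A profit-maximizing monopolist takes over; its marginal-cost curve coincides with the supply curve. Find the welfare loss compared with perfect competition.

Competitive equilibrium: 71 − 0.71q = 5.3 + 0.776q → q* = 44.2127, p* = 39.609.
Marginal revenue: MR = 71 − 1.42q. Set MR = MC: 71 − 1.42q = 5.3 + 0.776q → q_m = 29.918.
Price p_m = 71 − 0.71·29.918 = 49.7582; MC(q_m) = 5.3 + 0.776·29.918 = 28.5164.
Competitive q* = 44.2127, so Δq = 14.2947; wedge = 49.7582 − 28.5164 = 21.2418.
Deadweight loss = ½ × 14.2947 × 21.2418 = $151.82 thousand.

$151.82 thousand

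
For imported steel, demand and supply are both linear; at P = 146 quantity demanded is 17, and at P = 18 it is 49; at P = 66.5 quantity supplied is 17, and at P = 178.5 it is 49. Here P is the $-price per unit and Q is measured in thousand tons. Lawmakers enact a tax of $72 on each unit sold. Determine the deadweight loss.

$345.60 thousand

Demand slope = (18 − 146)/(49 − 17) = −4, so P = 214 − 4Q.
Supply slope = (178.5 − 66.5)/(49 − 17) = 3.5, so P = 7 + 3.5Q.
Competitive equilibrium: 214 − 4Q = 7 + 3.5Q → Q* = 27.6, P* = 103.6.
With the tax, the buyer price exceeds the seller price by 72: (214 − 4Q) − (7 + 3.5Q) = 72 → Q' = 18.
ΔQ = 27.6 − 18 = 9.6; the wedge equals the tax, 72.
Welfare loss = ½ × 9.6 × 72 = $345.60 thousand.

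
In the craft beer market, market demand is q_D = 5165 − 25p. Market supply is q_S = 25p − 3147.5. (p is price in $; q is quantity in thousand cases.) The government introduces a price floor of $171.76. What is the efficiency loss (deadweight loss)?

$759 thousand

In inverse form: demand p = 206.6 − 0.04q, supply p = 125.9 + 0.04q.
Competitive equilibrium: 206.6 − 0.04q = 125.9 + 0.04q → q* = 1008.75, p* = 166.25.
At the floor p = 171.76, quantity demanded = (206.6 − 171.76)/0.04 = 871.
Sellers' marginal cost at q' = 871: 125.9 + 0.04·871 = 160.74.
Δq = 1008.75 − 871 = 137.75; wedge = 171.76 − 160.74 = 11.02.
DWL = ½ × 137.75 × 11.02 = $759 thousand.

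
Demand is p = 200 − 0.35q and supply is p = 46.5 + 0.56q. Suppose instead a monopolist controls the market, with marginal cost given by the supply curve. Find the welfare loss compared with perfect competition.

998.94

Competitive equilibrium: 200 − 0.35q = 46.5 + 0.56q → q* = 168.6813, p* = 140.9615.
Marginal revenue: MR = 200 − 0.7q. Set MR = MC: 200 − 0.7q = 46.5 + 0.56q → q_m = 121.8254.
Price p_m = 200 − 0.35·121.8254 = 157.3611; MC(q_m) = 46.5 + 0.56·121.8254 = 114.7222.
Competitive q* = 168.6813, so Δq = 46.8559; wedge = 157.3611 − 114.7222 = 42.6389.
DWL = ½ × 46.8559 × 42.6389 = 998.94.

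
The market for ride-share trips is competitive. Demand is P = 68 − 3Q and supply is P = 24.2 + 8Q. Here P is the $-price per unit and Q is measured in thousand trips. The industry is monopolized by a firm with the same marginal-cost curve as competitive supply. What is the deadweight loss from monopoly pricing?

$4 thousand

Competitive equilibrium: 68 − 3Q = 24.2 + 8Q → Q* = 3.9818, P* = 56.0545.
Marginal revenue: MR = 68 − 6Q. Set MR = MC: 68 − 6Q = 24.2 + 8Q → Q_m = 3.1286.
Price P_m = 68 − 3·3.1286 = 58.6142; MC(Q_m) = 24.2 + 8·3.1286 = 49.2288.
Competitive Q* = 3.9818, so ΔQ = 0.8532; wedge = 58.6142 − 49.2288 = 9.3854.
DWL = ½ × 0.8532 × 9.3854 = $4 thousand.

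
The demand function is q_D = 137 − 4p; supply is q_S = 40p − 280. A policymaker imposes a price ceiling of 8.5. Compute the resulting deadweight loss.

In inverse form: demand p = 34.25 − 0.25q, supply p = 7 + 0.025q.
Competitive equilibrium: 34.25 − 0.25q = 7 + 0.025q → q* = 99.0909, p* = 9.4773.
At the ceiling p = 8.5, quantity supplied = (8.5 − 7)/0.025 = 60.
Willingness to pay at q' = 60: 34.25 − 0.25·60 = 19.25.
Δq = 99.0909 − 60 = 39.0909; wedge = 19.25 − 8.5 = 10.75.
The triangle = ½ × 39.0909 × 10.75 = 210.11.

210.11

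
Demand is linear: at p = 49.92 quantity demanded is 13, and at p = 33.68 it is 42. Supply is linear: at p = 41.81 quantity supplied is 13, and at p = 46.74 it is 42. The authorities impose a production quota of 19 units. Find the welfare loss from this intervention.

Demand slope = (33.68 − 49.92)/(42 − 13) = −0.56, so p = 57.2 − 0.56q.
Supply slope = (46.74 − 41.81)/(42 − 13) = 0.17, so p = 39.6 + 0.17q.
Competitive equilibrium: 57.2 − 0.56q = 39.6 + 0.17q → q* = 24.1096, p* = 43.6986.
At q = 19: demand price = 57.2 − 0.56·19 = 46.56; supply price = 39.6 + 0.17·19 = 42.83.
Δq = 24.1096 − 19 = 5.1096; wedge = 46.56 − 42.83 = 3.73.
Deadweight loss = ½ × 5.1096 × 3.73 = 9.53.

9.53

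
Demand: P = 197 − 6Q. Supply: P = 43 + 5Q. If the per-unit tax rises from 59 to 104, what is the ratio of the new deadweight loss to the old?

3.107

Competitive equilibrium: 197 − 6Q = 43 + 5Q → Q* = 14, P* = 113.
For a per-unit tax t: ΔQ = t/11, so DWL = ½·t·(t/11) = t²/22.
At t = 59: DWL = 158.227. At t = 104: DWL = 491.636.
Ratio = (104/59)² = 3.107.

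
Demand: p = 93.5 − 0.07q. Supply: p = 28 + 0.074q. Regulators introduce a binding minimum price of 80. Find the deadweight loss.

Competitive equilibrium: 93.5 − 0.07q = 28 + 0.074q → q* = 454.8611, p* = 61.6597.
At the floor p = 80, quantity demanded = (93.5 − 80)/0.07 = 192.8571.
Sellers' marginal cost at q' = 192.8571: 28 + 0.074·192.8571 = 42.2714.
Δq = 454.8611 − 192.8571 = 262.004; wedge = 80 − 42.2714 = 37.7286.
The triangle = ½ × 262.004 × 37.7286 = 4942.52.

4942.52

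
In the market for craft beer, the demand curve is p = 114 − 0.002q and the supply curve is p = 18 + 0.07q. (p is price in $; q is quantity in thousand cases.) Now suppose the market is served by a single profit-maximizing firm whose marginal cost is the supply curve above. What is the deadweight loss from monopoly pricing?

Competitive equilibrium: 114 − 0.002q = 18 + 0.07q → q* = 1333.3333, p* = 111.3333.
Marginal revenue: MR = 114 − 0.004q. Set MR = MC: 114 − 0.004q = 18 + 0.07q → q_m = 1297.2973.
Price p_m = 114 − 0.002·1297.2973 = 111.4054; MC(q_m) = 18 + 0.07·1297.2973 = 108.8108.
Competitive q* = 1333.3333, so Δq = 36.036; wedge = 111.4054 − 108.8108 = 2.5946.
The triangle = ½ × 36.036 × 2.5946 = $46.75 thousand.

$46.75 thousand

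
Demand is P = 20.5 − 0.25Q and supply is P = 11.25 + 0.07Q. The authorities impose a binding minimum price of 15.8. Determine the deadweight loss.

Competitive equilibrium: 20.5 − 0.25Q = 11.25 + 0.07Q → Q* = 28.9063, P* = 13.2734.
At the floor P = 15.8, quantity demanded = (20.5 − 15.8)/0.25 = 18.8.
Sellers' marginal cost at Q' = 18.8: 11.25 + 0.07·18.8 = 12.566.
ΔQ = 28.9063 − 18.8 = 10.1063; wedge = 15.8 − 12.566 = 3.234.
Deadweight loss = ½ × 10.1063 × 3.234 = 16.34.

16.34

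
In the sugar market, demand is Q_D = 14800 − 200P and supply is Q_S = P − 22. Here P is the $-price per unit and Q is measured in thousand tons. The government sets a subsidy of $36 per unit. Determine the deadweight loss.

$644.78 thousand

In inverse form: demand P = 74 − 0.005Q, supply P = 22 + Q.
Competitive equilibrium: 74 − 0.005Q = 22 + Q → Q* = 51.7413, P* = 73.7413.
The subsidy lowers effective supply by 36: P = Q − 14.
New quantity: 74 − 0.005Q = Q − 14 → Q' = 87.5622.
Overproduction ΔQ = 87.5622 − 51.7413 = 35.8209; wedge = subsidy = 36.
Deadweight loss = ½ × 35.8209 × 36 = $644.78 thousand.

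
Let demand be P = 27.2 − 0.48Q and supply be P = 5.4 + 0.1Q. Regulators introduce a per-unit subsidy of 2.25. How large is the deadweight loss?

Competitive equilibrium: 27.2 − 0.48Q = 5.4 + 0.1Q → Q* = 37.5862, P* = 9.1586.
The subsidy lowers effective supply by 2.25: P = 3.15 + 0.1Q.
New quantity: 27.2 − 0.48Q = 3.15 + 0.1Q → Q' = 41.4655.
Overproduction ΔQ = 41.4655 − 37.5862 = 3.8793; wedge = subsidy = 2.25.
The triangle = ½ × 3.8793 × 2.25 = 4.36.

4.36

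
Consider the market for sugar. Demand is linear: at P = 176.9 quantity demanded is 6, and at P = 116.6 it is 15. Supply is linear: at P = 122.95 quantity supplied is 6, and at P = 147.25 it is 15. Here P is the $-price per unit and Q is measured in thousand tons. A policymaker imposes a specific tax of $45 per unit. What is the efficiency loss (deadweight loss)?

$107.71 thousand

Demand slope = (116.6 − 176.9)/(15 − 6) = −6.7, so P = 217.1 − 6.7Q.
Supply slope = (147.25 − 122.95)/(15 − 6) = 2.7, so P = 106.75 + 2.7Q.
Competitive equilibrium: 217.1 − 6.7Q = 106.75 + 2.7Q → Q* = 11.7394, P* = 138.4463.
With the tax, the buyer price exceeds the seller price by 45: (217.1 − 6.7Q) − (106.75 + 2.7Q) = 45 → Q' = 6.9521.
ΔQ = 11.7394 − 6.9521 = 4.7873; the wedge equals the tax, 45.
Welfare loss = ½ × 4.7873 × 45 = $107.71 thousand.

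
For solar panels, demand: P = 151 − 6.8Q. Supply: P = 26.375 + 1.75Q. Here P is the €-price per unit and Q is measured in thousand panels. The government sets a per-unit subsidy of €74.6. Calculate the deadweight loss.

Competitive equilibrium: 151 − 6.8Q = 26.375 + 1.75Q → Q* = 14.576, P* = 51.883.
The subsidy lowers effective supply by 74.6: P = 1.75Q − 48.225.
New quantity: 151 − 6.8Q = 1.75Q − 48.225 → Q' = 23.3012.
Overproduction ΔQ = 23.3012 − 14.576 = 8.7252; wedge = subsidy = 74.6.
Deadweight loss = ½ × 8.7252 × 74.6 = €325.45 thousand.

€325.45 thousand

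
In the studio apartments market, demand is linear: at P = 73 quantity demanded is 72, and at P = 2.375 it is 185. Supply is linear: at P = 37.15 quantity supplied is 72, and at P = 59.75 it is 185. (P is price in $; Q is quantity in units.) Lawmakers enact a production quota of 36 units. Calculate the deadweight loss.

$2604.12

Demand slope = (2.375 − 73)/(185 − 72) = −0.625, so P = 118 − 0.625Q.
Supply slope = (59.75 − 37.15)/(185 − 72) = 0.2, so P = 22.75 + 0.2Q.
Competitive equilibrium: 118 − 0.625Q = 22.75 + 0.2Q → Q* = 115.4545, P* = 45.8409.
At Q = 36: demand price = 118 − 0.625·36 = 95.5; supply price = 22.75 + 0.2·36 = 29.95.
ΔQ = 115.4545 − 36 = 79.4545; wedge = 95.5 − 29.95 = 65.55.
The triangle = ½ × 79.4545 × 65.55 = $2604.12.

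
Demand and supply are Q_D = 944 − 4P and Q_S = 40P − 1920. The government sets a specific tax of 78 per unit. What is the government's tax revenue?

In inverse form: demand P = 236 − 0.25Q, supply P = 48 + 0.025Q.
Competitive equilibrium: 236 − 0.25Q = 48 + 0.025Q → Q* = 683.6364, P* = 65.0909.
With the tax, the buyer price exceeds the seller price by 78: (236 − 0.25Q) − (48 + 0.025Q) = 78 → Q' = 400.
Tax revenue = 78 × 400 = 31200.

31200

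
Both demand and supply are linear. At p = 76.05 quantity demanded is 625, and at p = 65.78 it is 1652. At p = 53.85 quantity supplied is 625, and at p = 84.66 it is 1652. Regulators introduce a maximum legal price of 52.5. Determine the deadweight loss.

7200

Demand slope = (65.78 − 76.05)/(1652 − 625) = −0.01, so p = 82.3 − 0.01q.
Supply slope = (84.66 − 53.85)/(1652 − 625) = 0.03, so p = 35.1 + 0.03q.
Competitive equilibrium: 82.3 − 0.01q = 35.1 + 0.03q → q* = 1180, p* = 70.5.
At the ceiling p = 52.5, quantity supplied = (52.5 − 35.1)/0.03 = 580.
Willingness to pay at q' = 580: 82.3 − 0.01·580 = 76.5.
Δq = 1180 − 580 = 600; wedge = 76.5 − 52.5 = 24.
Welfare loss = ½ × 600 × 24 = 7200.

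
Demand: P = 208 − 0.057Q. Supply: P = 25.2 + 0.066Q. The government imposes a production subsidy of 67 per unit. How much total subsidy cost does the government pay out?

Competitive equilibrium: 208 − 0.057Q = 25.2 + 0.066Q → Q* = 1486.1789, P* = 123.2878.
The subsidy lowers effective supply by 67: P = 0.066Q − 41.8.
New quantity: 208 − 0.057Q = 0.066Q − 41.8 → Q' = 2030.8943.
Total subsidy cost = 67 × 2030.8943 = 136069.92.

136069.92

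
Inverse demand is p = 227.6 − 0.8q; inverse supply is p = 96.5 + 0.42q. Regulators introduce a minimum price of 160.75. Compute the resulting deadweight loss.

Competitive equilibrium: 227.6 − 0.8q = 96.5 + 0.42q → q* = 107.459, p* = 141.6328.
At the floor p = 160.75, quantity demanded = (227.6 − 160.75)/0.8 = 83.5625.
Sellers' marginal cost at q' = 83.5625: 96.5 + 0.42·83.5625 = 131.5963.
Δq = 107.459 − 83.5625 = 23.8965; wedge = 160.75 − 131.5963 = 29.1537.
DWL = ½ × 23.8965 × 29.1537 = 348.34.

348.34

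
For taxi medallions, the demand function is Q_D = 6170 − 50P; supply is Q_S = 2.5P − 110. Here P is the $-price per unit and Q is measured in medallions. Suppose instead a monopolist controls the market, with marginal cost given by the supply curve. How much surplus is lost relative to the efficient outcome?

$15.51

In inverse form: demand P = 123.4 − 0.02Q, supply P = 44 + 0.4Q.
Competitive equilibrium: 123.4 − 0.02Q = 44 + 0.4Q → Q* = 189.0476, P* = 119.619.
Marginal revenue: MR = 123.4 − 0.04Q. Set MR = MC: 123.4 − 0.04Q = 44 + 0.4Q → Q_m = 180.4545.
Price P_m = 123.4 − 0.02·180.4545 = 119.7909; MC(Q_m) = 44 + 0.4·180.4545 = 116.1818.
Competitive Q* = 189.0476, so ΔQ = 8.5931; wedge = 119.7909 − 116.1818 = 3.6091.
Deadweight loss = ½ × 8.5931 × 3.6091 = $15.51.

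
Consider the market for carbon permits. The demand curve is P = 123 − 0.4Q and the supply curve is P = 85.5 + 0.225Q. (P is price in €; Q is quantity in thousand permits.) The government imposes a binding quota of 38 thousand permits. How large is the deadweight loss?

€151.25 thousand

Competitive equilibrium: 123 − 0.4Q = 85.5 + 0.225Q → Q* = 60, P* = 99.
At Q = 38: demand price = 123 − 0.4·38 = 107.8; supply price = 85.5 + 0.225·38 = 94.05.
ΔQ = 60 − 38 = 22; wedge = 107.8 − 94.05 = 13.75.
The triangle = ½ × 22 × 13.75 = €151.25 thousand.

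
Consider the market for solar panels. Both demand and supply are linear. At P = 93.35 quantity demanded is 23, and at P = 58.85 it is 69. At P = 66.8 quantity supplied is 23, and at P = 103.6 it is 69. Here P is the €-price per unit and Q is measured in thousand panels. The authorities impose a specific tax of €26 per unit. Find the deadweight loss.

Demand slope = (58.85 − 93.35)/(69 − 23) = −0.75, so P = 110.6 − 0.75Q.
Supply slope = (103.6 − 66.8)/(69 − 23) = 0.8, so P = 48.4 + 0.8Q.
Competitive equilibrium: 110.6 − 0.75Q = 48.4 + 0.8Q → Q* = 40.129, P* = 80.5032.
With the tax, the buyer price exceeds the seller price by 26: (110.6 − 0.75Q) − (48.4 + 0.8Q) = 26 → Q' = 23.3548.
ΔQ = 40.129 − 23.3548 = 16.7742; the wedge equals the tax, 26.
The triangle = ½ × 16.7742 × 26 = €218.06 thousand.

€218.06 thousand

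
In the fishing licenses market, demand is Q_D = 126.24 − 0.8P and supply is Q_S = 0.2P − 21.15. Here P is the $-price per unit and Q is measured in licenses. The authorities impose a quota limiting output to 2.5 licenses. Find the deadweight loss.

In inverse form: demand P = 157.8 − 1.25Q, supply P = 105.75 + 5Q.
Competitive equilibrium: 157.8 − 1.25Q = 105.75 + 5Q → Q* = 8.328, P* = 147.39.
At Q = 2.5: demand price = 157.8 − 1.25·2.5 = 154.675; supply price = 105.75 + 5·2.5 = 118.25.
ΔQ = 8.328 − 2.5 = 5.828; wedge = 154.675 − 118.25 = 36.425.
Deadweight loss = ½ × 5.828 × 36.425 = $106.14.

$106.14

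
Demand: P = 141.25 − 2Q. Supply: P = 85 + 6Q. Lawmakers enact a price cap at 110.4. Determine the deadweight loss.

Competitive equilibrium: 141.25 − 2Q = 85 + 6Q → Q* = 7.0313, P* = 127.1875.
At the ceiling P = 110.4, quantity supplied = (110.4 − 85)/6 = 4.2333.
Willingness to pay at Q' = 4.2333: 141.25 − 2·4.2333 = 132.7834.
ΔQ = 7.0313 − 4.2333 = 2.798; wedge = 132.7834 − 110.4 = 22.3834.
Deadweight loss = ½ × 2.798 × 22.3834 = 31.31.

31.31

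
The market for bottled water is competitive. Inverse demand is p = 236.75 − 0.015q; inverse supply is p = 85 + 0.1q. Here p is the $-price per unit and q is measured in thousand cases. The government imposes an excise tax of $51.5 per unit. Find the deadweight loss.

Competitive equilibrium: 236.75 − 0.015q = 85 + 0.1q → q* = 1319.5652, p* = 216.9565.
With the tax, the buyer price exceeds the seller price by 51.5: (236.75 − 0.015q) − (85 + 0.1q) = 51.5 → q' = 871.7391.
Δq = 1319.5652 − 871.7391 = 447.8261; the wedge equals the tax, 51.5.
Deadweight loss = ½ × 447.8261 × 51.5 = $11531.52 thousand.

$11531.52 thousand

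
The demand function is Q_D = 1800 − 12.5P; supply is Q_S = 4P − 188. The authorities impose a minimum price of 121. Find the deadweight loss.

6.84

In inverse form: demand P = 144 − 0.08Q, supply P = 47 + 0.25Q.
Competitive equilibrium: 144 − 0.08Q = 47 + 0.25Q → Q* = 293.9394, P* = 120.4848.
At the floor P = 121, quantity demanded = (144 − 121)/0.08 = 287.5.
Sellers' marginal cost at Q' = 287.5: 47 + 0.25·287.5 = 118.875.
ΔQ = 293.9394 − 287.5 = 6.4394; wedge = 121 − 118.875 = 2.125.
DWL = ½ × 6.4394 × 2.125 = 6.84.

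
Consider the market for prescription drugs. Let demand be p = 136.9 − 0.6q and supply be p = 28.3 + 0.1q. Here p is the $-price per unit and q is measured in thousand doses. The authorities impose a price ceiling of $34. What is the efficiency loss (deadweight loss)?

Competitive equilibrium: 136.9 − 0.6q = 28.3 + 0.1q → q* = 155.1429, p* = 43.8143.
At the ceiling p = 34, quantity supplied = (34 − 28.3)/0.1 = 57.
Willingness to pay at q' = 57: 136.9 − 0.6·57 = 102.7.
Δq = 155.1429 − 57 = 98.1429; wedge = 102.7 − 34 = 68.7.
Welfare loss = ½ × 98.1429 × 68.7 = $3371.21 thousand.

$3371.21 thousand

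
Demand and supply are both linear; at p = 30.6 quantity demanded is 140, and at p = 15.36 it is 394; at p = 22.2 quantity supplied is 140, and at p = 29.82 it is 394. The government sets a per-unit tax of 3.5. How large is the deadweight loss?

68.06

Demand slope = (15.36 − 30.6)/(394 − 140) = −0.06, so p = 39 − 0.06q.
Supply slope = (29.82 − 22.2)/(394 − 140) = 0.03, so p = 18 + 0.03q.
Competitive equilibrium: 39 − 0.06q = 18 + 0.03q → q* = 233.3333, p* = 25.
With the tax, the buyer price exceeds the seller price by 3.5: (39 − 0.06q) − (18 + 0.03q) = 3.5 → q' = 194.4444.
Δq = 233.3333 − 194.4444 = 38.8889; the wedge equals the tax, 3.5.
Deadweight loss = ½ × 38.8889 × 3.5 = 68.06.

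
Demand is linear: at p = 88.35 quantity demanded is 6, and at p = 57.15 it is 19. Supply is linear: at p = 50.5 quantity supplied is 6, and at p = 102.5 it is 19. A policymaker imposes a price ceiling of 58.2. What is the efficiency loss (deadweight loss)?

Demand slope = (57.15 − 88.35)/(19 − 6) = −2.4, so p = 102.75 − 2.4q.
Supply slope = (102.5 − 50.5)/(19 − 6) = 4, so p = 26.5 + 4q.
Competitive equilibrium: 102.75 − 2.4q = 26.5 + 4q → q* = 11.9141, p* = 74.1563.
At the ceiling p = 58.2, quantity supplied = (58.2 − 26.5)/4 = 7.925.
Willingness to pay at q' = 7.925: 102.75 − 2.4·7.925 = 83.73.
Δq = 11.9141 − 7.925 = 3.9891; wedge = 83.73 − 58.2 = 25.53.
DWL = ½ × 3.9891 × 25.53 = 50.92.

50.92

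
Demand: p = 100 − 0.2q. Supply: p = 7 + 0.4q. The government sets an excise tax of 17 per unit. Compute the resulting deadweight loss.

Competitive equilibrium: 100 − 0.2q = 7 + 0.4q → q* = 155, p* = 69.
With the tax, the buyer price exceeds the seller price by 17: (100 − 0.2q) − (7 + 0.4q) = 17 → q' = 126.6667.
Δq = 155 − 126.6667 = 28.3333; the wedge equals the tax, 17.
Deadweight loss = ½ × 28.3333 × 17 = 240.83.

240.83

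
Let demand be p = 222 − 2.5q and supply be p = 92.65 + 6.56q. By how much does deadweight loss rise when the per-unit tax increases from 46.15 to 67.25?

132.05

Competitive equilibrium: 222 − 2.5q = 92.65 + 6.56q → q* = 14.277, p* = 186.3074.
For a per-unit tax t: Δq = t/9.06, so DWL = ½·t·(t/9.06) = t²/18.12.
At t = 46.15: DWL = 117.54. At t = 67.25: DWL = 249.59.
Increase = 249.59 − 117.54 = 132.05.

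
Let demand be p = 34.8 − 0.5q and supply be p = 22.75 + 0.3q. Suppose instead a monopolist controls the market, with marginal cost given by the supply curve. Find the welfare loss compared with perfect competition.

Competitive equilibrium: 34.8 − 0.5q = 22.75 + 0.3q → q* = 15.0625, p* = 27.2688.
Marginal revenue: MR = 34.8 − q. Set MR = MC: 34.8 − q = 22.75 + 0.3q → q_m = 9.2692.
Price p_m = 34.8 − 0.5·9.2692 = 30.1654; MC(q_m) = 22.75 + 0.3·9.2692 = 25.5308.
Competitive q* = 15.0625, so Δq = 5.7933; wedge = 30.1654 − 25.5308 = 4.6346.
The triangle = ½ × 5.7933 × 4.6346 = 13.42.

13.42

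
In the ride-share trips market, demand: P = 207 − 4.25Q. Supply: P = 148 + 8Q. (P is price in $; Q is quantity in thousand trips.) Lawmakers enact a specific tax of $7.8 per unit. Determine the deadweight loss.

$2.48 thousand

Competitive equilibrium: 207 − 4.25Q = 148 + 8Q → Q* = 4.8163, P* = 186.5306.
With the tax, the buyer price exceeds the seller price by 7.8: (207 − 4.25Q) − (148 + 8Q) = 7.8 → Q' = 4.1796.
ΔQ = 4.8163 − 4.1796 = 0.6367; the wedge equals the tax, 7.8.
Welfare loss = ½ × 0.6367 × 7.8 = $2.48 thousand.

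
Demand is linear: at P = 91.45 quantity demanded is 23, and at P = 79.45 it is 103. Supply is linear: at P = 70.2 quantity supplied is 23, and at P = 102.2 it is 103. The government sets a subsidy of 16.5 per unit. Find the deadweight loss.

Demand slope = (79.45 − 91.45)/(103 − 23) = −0.15, so P = 94.9 − 0.15Q.
Supply slope = (102.2 − 70.2)/(103 − 23) = 0.4, so P = 61 + 0.4Q.
Competitive equilibrium: 94.9 − 0.15Q = 61 + 0.4Q → Q* = 61.6364, P* = 85.6545.
The subsidy lowers effective supply by 16.5: P = 44.5 + 0.4Q.
New quantity: 94.9 − 0.15Q = 44.5 + 0.4Q → Q' = 91.6364.
Overproduction ΔQ = 91.6364 − 61.6364 = 30; wedge = subsidy = 16.5.
Deadweight loss = ½ × 30 × 16.5 = 247.50.

247.50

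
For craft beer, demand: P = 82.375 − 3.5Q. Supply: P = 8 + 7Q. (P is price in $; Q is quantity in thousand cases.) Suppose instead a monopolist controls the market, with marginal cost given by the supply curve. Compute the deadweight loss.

$16.46 thousand

Competitive equilibrium: 82.375 − 3.5Q = 8 + 7Q → Q* = 7.0833, P* = 57.5833.
Marginal revenue: MR = 82.375 − 7Q. Set MR = MC: 82.375 − 7Q = 8 + 7Q → Q_m = 5.3125.
Price P_m = 82.375 − 3.5·5.3125 = 63.7813; MC(Q_m) = 8 + 7·5.3125 = 45.1875.
Competitive Q* = 7.0833, so ΔQ = 1.7708; wedge = 63.7813 − 45.1875 = 18.5938.
Welfare loss = ½ × 1.7708 × 18.5938 = $16.46 thousand.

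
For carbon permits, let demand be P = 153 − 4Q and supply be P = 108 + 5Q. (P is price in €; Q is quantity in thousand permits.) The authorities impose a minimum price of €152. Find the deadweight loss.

€101.53 thousand

Competitive equilibrium: 153 − 4Q = 108 + 5Q → Q* = 5, P* = 133.
At the floor P = 152, quantity demanded = (153 − 152)/4 = 0.25.
Sellers' marginal cost at Q' = 0.25: 108 + 5·0.25 = 109.25.
ΔQ = 5 − 0.25 = 4.75; wedge = 152 − 109.25 = 42.75.
Deadweight loss = ½ × 4.75 × 42.75 = €101.53 thousand.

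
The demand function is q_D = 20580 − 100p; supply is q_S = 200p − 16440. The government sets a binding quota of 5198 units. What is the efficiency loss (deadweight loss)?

69403.23

In inverse form: demand p = 205.8 − 0.01q, supply p = 82.2 + 0.005q.
Competitive equilibrium: 205.8 − 0.01q = 82.2 + 0.005q → q* = 8240, p* = 123.4.
At q = 5198: demand price = 205.8 − 0.01·5198 = 153.82; supply price = 82.2 + 0.005·5198 = 108.19.
Δq = 8240 − 5198 = 3042; wedge = 153.82 − 108.19 = 45.63.
The triangle = ½ × 3042 × 45.63 = 69403.23.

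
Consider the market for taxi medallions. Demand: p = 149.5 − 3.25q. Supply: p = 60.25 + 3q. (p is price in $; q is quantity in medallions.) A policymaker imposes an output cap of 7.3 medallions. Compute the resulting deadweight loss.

$152.25

Competitive equilibrium: 149.5 − 3.25q = 60.25 + 3q → q* = 14.28, p* = 103.09.
At q = 7.3: demand price = 149.5 − 3.25·7.3 = 125.775; supply price = 60.25 + 3·7.3 = 82.15.
Δq = 14.28 − 7.3 = 6.98; wedge = 125.775 − 82.15 = 43.625.
Welfare loss = ½ × 6.98 × 43.625 = $152.25.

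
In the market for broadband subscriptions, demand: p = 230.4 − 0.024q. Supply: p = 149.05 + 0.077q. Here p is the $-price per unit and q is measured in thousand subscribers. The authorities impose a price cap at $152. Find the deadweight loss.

Competitive equilibrium: 230.4 − 0.024q = 149.05 + 0.077q → q* = 805.4455, p* = 211.0693.
At the ceiling p = 152, quantity supplied = (152 − 149.05)/0.077 = 38.3117.
Willingness to pay at q' = 38.3117: 230.4 − 0.024·38.3117 = 229.4805.
Δq = 805.4455 − 38.3117 = 767.1338; wedge = 229.4805 − 152 = 77.4805.
The triangle = ½ × 767.1338 × 77.4805 = $29718.96 thousand.

$29718.96 thousand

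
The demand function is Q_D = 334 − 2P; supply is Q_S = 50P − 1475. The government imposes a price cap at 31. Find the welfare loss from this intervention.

9329.09

In inverse form: demand P = 167 − 0.5Q, supply P = 29.5 + 0.02Q.
Competitive equilibrium: 167 − 0.5Q = 29.5 + 0.02Q → Q* = 264.4231, P* = 34.7885.
At the ceiling P = 31, quantity supplied = (31 − 29.5)/0.02 = 75.
Willingness to pay at Q' = 75: 167 − 0.5·75 = 129.5.
ΔQ = 264.4231 − 75 = 189.4231; wedge = 129.5 − 31 = 98.5.
Welfare loss = ½ × 189.4231 × 98.5 = 9329.09.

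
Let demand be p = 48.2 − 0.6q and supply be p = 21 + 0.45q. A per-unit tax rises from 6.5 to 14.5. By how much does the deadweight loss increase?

Competitive equilibrium: 48.2 − 0.6q = 21 + 0.45q → q* = 25.9048, p* = 32.6571.
For a per-unit tax t: Δq = t/1.05, so DWL = ½·t·(t/1.05) = t²/2.1.
At t = 6.5: DWL = 20.119. At t = 14.5: DWL = 100.119.
Increase = 100.119 − 20.119 = 80.

80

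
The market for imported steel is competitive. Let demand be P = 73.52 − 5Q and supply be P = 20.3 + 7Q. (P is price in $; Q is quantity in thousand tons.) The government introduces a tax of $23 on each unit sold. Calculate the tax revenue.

Competitive equilibrium: 73.52 − 5Q = 20.3 + 7Q → Q* = 4.435, P* = 51.345.
With the tax, the buyer price exceeds the seller price by 23: (73.52 − 5Q) − (20.3 + 7Q) = 23 → Q' = 2.5183.
Tax revenue = 23 × 2.5183 = $57.92 thousand.

$57.92 thousand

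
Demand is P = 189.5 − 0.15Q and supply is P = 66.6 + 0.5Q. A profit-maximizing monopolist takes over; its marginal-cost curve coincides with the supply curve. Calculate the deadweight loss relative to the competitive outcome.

408.47

Competitive equilibrium: 189.5 − 0.15Q = 66.6 + 0.5Q → Q* = 189.0769, P* = 161.1385.
Marginal revenue: MR = 189.5 − 0.3Q. Set MR = MC: 189.5 − 0.3Q = 66.6 + 0.5Q → Q_m = 153.625.
Price P_m = 189.5 − 0.15·153.625 = 166.4563; MC(Q_m) = 66.6 + 0.5·153.625 = 143.4125.
Competitive Q* = 189.0769, so ΔQ = 35.4519; wedge = 166.4563 − 143.4125 = 23.0438.
Deadweight loss = ½ × 35.4519 × 23.0438 = 408.47.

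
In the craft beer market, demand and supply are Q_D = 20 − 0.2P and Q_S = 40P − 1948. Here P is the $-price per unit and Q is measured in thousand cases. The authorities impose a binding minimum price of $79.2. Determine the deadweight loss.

In inverse form: demand P = 100 − 5Q, supply P = 48.7 + 0.025Q.
Competitive equilibrium: 100 − 5Q = 48.7 + 0.025Q → Q* = 10.209, P* = 48.9552.
At the floor P = 79.2, quantity demanded = (100 − 79.2)/5 = 4.16.
Sellers' marginal cost at Q' = 4.16: 48.7 + 0.025·4.16 = 48.804.
ΔQ = 10.209 − 4.16 = 6.049; wedge = 79.2 − 48.804 = 30.396.
DWL = ½ × 6.049 × 30.396 = $91.93 thousand.

$91.93 thousand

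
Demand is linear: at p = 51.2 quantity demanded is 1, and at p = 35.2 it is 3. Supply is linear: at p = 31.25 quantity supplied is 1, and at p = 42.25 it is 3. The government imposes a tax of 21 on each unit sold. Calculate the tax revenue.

Demand slope = (35.2 − 51.2)/(3 − 1) = −8, so p = 59.2 − 8q.
Supply slope = (42.25 − 31.25)/(3 − 1) = 5.5, so p = 25.75 + 5.5q.
Competitive equilibrium: 59.2 − 8q = 25.75 + 5.5q → q* = 2.4778, p* = 39.3778.
With the tax, the buyer price exceeds the seller price by 21: (59.2 − 8q) − (25.75 + 5.5q) = 21 → q' = 0.9222.
Tax revenue = 21 × 0.9222 = 19.37.

19.37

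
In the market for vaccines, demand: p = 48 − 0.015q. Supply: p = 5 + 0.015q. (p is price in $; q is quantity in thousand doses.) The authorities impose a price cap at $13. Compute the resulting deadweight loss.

Competitive equilibrium: 48 − 0.015q = 5 + 0.015q → q* = 1433.3333, p* = 26.5.
At the ceiling p = 13, quantity supplied = (13 − 5)/0.015 = 533.3333.
Willingness to pay at q' = 533.3333: 48 − 0.015·533.3333 = 40.
Δq = 1433.3333 − 533.3333 = 900; wedge = 40 − 13 = 27.
Welfare loss = ½ × 900 × 27 = $12150 thousand.

$12150 thousand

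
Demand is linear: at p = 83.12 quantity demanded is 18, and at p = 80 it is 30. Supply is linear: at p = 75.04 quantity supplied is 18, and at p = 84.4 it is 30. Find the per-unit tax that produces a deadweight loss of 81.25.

13

Demand slope = (80 − 83.12)/(30 − 18) = −0.26, so p = 87.8 − 0.26q.
Supply slope = (84.4 − 75.04)/(30 − 18) = 0.78, so p = 61 + 0.78q.
Competitive equilibrium: 87.8 − 0.26q = 61 + 0.78q → q* = 25.7692, p* = 81.1.
A tax t gives Δq = t/1.04 and wedge t, so DWL = t²/2.08.
t²/2.08 = 81.25 → t² = 169 → t = 13.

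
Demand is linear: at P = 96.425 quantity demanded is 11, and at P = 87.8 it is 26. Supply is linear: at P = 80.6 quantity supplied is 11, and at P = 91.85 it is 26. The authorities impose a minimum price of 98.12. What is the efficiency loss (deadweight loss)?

Demand slope = (87.8 − 96.425)/(26 − 11) = −0.575, so P = 102.75 − 0.575Q.
Supply slope = (91.85 − 80.6)/(26 − 11) = 0.75, so P = 72.35 + 0.75Q.
Competitive equilibrium: 102.75 − 0.575Q = 72.35 + 0.75Q → Q* = 22.9434, P* = 89.5575.
At the floor P = 98.12, quantity demanded = (102.75 − 98.12)/0.575 = 8.0522.
Sellers' marginal cost at Q' = 8.0522: 72.35 + 0.75·8.0522 = 78.3892.
ΔQ = 22.9434 − 8.0522 = 14.8912; wedge = 98.12 − 78.3892 = 19.7308.
Deadweight loss = ½ × 14.8912 × 19.7308 = 146.91.

146.91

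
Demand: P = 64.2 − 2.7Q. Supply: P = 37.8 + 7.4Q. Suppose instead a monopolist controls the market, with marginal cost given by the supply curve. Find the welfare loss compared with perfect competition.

1.54

Competitive equilibrium: 64.2 − 2.7Q = 37.8 + 7.4Q → Q* = 2.6139, P* = 57.1426.
Marginal revenue: MR = 64.2 − 5.4Q. Set MR = MC: 64.2 − 5.4Q = 37.8 + 7.4Q → Q_m = 2.0625.
Price P_m = 64.2 − 2.7·2.0625 = 58.6313; MC(Q_m) = 37.8 + 7.4·2.0625 = 53.0625.
Competitive Q* = 2.6139, so ΔQ = 0.5514; wedge = 58.6313 − 53.0625 = 5.5688.
The triangle = ½ × 0.5514 × 5.5688 = 1.54.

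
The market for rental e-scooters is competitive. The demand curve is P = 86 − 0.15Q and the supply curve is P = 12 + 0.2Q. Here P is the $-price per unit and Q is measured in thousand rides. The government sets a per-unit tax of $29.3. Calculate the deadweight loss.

$1226.41 thousand

Competitive equilibrium: 86 − 0.15Q = 12 + 0.2Q → Q* = 211.4286, P* = 54.2857.
With the tax, the buyer price exceeds the seller price by 29.3: (86 − 0.15Q) − (12 + 0.2Q) = 29.3 → Q' = 127.7143.
ΔQ = 211.4286 − 127.7143 = 83.7143; the wedge equals the tax, 29.3.
Deadweight loss = ½ × 83.7143 × 29.3 = $1226.41 thousand.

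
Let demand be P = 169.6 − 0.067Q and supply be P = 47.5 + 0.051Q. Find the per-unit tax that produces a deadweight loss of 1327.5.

Competitive equilibrium: 169.6 − 0.067Q = 47.5 + 0.051Q → Q* = 1034.7458, P* = 100.272.
A tax t gives ΔQ = t/0.118 and wedge t, so DWL = t²/0.236.
t²/0.236 = 1327.5 → t² = 313.29 → t = 17.7.

17.7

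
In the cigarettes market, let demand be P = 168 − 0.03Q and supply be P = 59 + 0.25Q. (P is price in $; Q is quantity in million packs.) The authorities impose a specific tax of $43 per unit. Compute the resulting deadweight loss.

Competitive equilibrium: 168 − 0.03Q = 59 + 0.25Q → Q* = 389.2857, P* = 156.3214.
With the tax, the buyer price exceeds the seller price by 43: (168 − 0.03Q) − (59 + 0.25Q) = 43 → Q' = 235.7143.
ΔQ = 389.2857 − 235.7143 = 153.5714; the wedge equals the tax, 43.
The triangle = ½ × 153.5714 × 43 = $3301.79 million.

$3301.79 million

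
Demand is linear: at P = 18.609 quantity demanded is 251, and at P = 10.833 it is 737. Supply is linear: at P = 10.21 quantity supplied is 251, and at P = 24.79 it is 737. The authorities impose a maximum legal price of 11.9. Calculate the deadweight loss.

366.62

Demand slope = (10.833 − 18.609)/(737 − 251) = −0.016, so P = 22.625 − 0.016Q.
Supply slope = (24.79 − 10.21)/(737 − 251) = 0.03, so P = 2.68 + 0.03Q.
Competitive equilibrium: 22.625 − 0.016Q = 2.68 + 0.03Q → Q* = 433.587, P* = 15.6876.
At the ceiling P = 11.9, quantity supplied = (11.9 − 2.68)/0.03 = 307.3333.
Willingness to pay at Q' = 307.3333: 22.625 − 0.016·307.3333 = 17.7077.
ΔQ = 433.587 − 307.3333 = 126.2537; wedge = 17.7077 − 11.9 = 5.8077.
Deadweight loss = ½ × 126.2537 × 5.8077 = 366.62.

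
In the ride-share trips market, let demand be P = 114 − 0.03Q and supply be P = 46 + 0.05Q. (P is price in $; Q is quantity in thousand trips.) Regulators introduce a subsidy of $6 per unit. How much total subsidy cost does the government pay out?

Competitive equilibrium: 114 − 0.03Q = 46 + 0.05Q → Q* = 850, P* = 88.5.
The subsidy lowers effective supply by 6: P = 40 + 0.05Q.
New quantity: 114 − 0.03Q = 40 + 0.05Q → Q' = 925.
Total subsidy cost = 6 × 925 = $5550 thousand.

$5550 thousand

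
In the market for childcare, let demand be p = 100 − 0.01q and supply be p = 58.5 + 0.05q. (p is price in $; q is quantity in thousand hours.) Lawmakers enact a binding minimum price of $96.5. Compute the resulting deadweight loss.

Competitive equilibrium: 100 − 0.01q = 58.5 + 0.05q → q* = 691.6667, p* = 93.0833.
At the floor p = 96.5, quantity demanded = (100 − 96.5)/0.01 = 350.
Sellers' marginal cost at q' = 350: 58.5 + 0.05·350 = 76.
Δq = 691.6667 − 350 = 341.6667; wedge = 96.5 − 76 = 20.5.
The triangle = ½ × 341.6667 × 20.5 = $3502.08 thousand.

$3502.08 thousand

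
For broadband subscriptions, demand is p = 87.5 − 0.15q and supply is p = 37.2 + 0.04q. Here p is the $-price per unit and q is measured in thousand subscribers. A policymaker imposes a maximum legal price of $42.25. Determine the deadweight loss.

Competitive equilibrium: 87.5 − 0.15q = 37.2 + 0.04q → q* = 264.7368, p* = 47.7895.
At the ceiling p = 42.25, quantity supplied = (42.25 − 37.2)/0.04 = 126.25.
Willingness to pay at q' = 126.25: 87.5 − 0.15·126.25 = 68.5625.
Δq = 264.7368 − 126.25 = 138.4868; wedge = 68.5625 − 42.25 = 26.3125.
Welfare loss = ½ × 138.4868 × 26.3125 = $1821.97 thousand.

$1821.97 thousand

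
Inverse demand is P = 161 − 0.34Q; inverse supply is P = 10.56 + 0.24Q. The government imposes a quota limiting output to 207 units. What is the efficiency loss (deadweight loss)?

795.64

Competitive equilibrium: 161 − 0.34Q = 10.56 + 0.24Q → Q* = 259.3793, P* = 72.811.
At Q = 207: demand price = 161 − 0.34·207 = 90.62; supply price = 10.56 + 0.24·207 = 60.24.
ΔQ = 259.3793 − 207 = 52.3793; wedge = 90.62 − 60.24 = 30.38.
Deadweight loss = ½ × 52.3793 × 30.38 = 795.64.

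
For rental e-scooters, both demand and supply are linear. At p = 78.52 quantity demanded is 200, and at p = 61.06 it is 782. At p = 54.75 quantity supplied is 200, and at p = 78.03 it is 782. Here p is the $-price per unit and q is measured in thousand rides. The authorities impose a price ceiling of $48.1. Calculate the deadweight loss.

Demand slope = (61.06 − 78.52)/(782 − 200) = −0.03, so p = 84.52 − 0.03q.
Supply slope = (78.03 − 54.75)/(782 − 200) = 0.04, so p = 46.75 + 0.04q.
Competitive equilibrium: 84.52 − 0.03q = 46.75 + 0.04q → q* = 539.5714, p* = 68.3329.
At the ceiling p = 48.1, quantity supplied = (48.1 − 46.75)/0.04 = 33.75.
Willingness to pay at q' = 33.75: 84.52 − 0.03·33.75 = 83.5075.
Δq = 539.5714 − 33.75 = 505.8214; wedge = 83.5075 − 48.1 = 35.4075.
The triangle = ½ × 505.8214 × 35.4075 = $8954.94 thousand.

$8954.94 thousand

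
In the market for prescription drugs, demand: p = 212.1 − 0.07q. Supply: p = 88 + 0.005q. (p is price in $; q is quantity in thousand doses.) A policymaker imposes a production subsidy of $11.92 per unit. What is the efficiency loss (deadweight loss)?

$947.24 thousand

Competitive equilibrium: 212.1 − 0.07q = 88 + 0.005q → q* = 1654.6667, p* = 96.2733.
The subsidy lowers effective supply by 11.92: p = 76.08 + 0.005q.
New quantity: 212.1 − 0.07q = 76.08 + 0.005q → q' = 1813.6.
Overproduction Δq = 1813.6 − 1654.6667 = 158.9333; wedge = subsidy = 11.92.
Welfare loss = ½ × 158.9333 × 11.92 = $947.24 thousand.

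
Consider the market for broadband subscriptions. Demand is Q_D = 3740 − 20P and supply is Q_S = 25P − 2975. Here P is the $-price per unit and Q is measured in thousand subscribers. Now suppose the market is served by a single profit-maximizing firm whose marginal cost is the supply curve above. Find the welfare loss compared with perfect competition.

$3276.64 thousand

In inverse form: demand P = 187 − 0.05Q, supply P = 119 + 0.04Q.
Competitive equilibrium: 187 − 0.05Q = 119 + 0.04Q → Q* = 755.5556, P* = 149.2222.
Marginal revenue: MR = 187 − 0.1Q. Set MR = MC: 187 − 0.1Q = 119 + 0.04Q → Q_m = 485.7143.
Price P_m = 187 − 0.05·485.7143 = 162.7143; MC(Q_m) = 119 + 0.04·485.7143 = 138.4286.
Competitive Q* = 755.5556, so ΔQ = 269.8413; wedge = 162.7143 − 138.4286 = 24.2857.
Welfare loss = ½ × 269.8413 × 24.2857 = $3276.64 thousand.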